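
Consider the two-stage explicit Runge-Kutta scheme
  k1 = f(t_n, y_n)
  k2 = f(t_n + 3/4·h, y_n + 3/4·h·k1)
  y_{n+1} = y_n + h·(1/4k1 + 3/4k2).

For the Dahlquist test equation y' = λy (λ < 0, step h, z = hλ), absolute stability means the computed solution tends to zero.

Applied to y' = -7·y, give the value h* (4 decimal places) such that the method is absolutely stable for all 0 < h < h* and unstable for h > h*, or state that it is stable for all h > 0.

(-1.7778,0); λ=-7 ⇒ h* = (16/9)/7 = 0.2540.

On y'=λy, z=hλ:
  k1=λy_n ⇒ h·k1=z·y_n;  k2=λ(1+3/4z)y_n ⇒ h·k2=z(1+3/4z)y_n
  y_{n+1}/y_n = 1 + 1/4z + 3/4z(1+3/4z) = 1 + z + 9/16z²
  so R(z) = 1 + z + 9/16z².

Need |R(x)|<1, x<0.
x=-1.56: |R|=0.8089
R=1: x+9/16x²=0 ⇒ x=−16/9=-1.7778; min R=1−1/(4·9/16)=0.5556>−1
Confirm numerically:
  x=-1.700: |R|=0.92562 <1
  x=-0.945: |R|=0.55733 <1
  x=-0.772: |R|=0.56324 <1
  x=-0.737: |R|=0.56853 <1
  x=-2.215: |R|=1.54475 >1
  x=-2.178: |R|=1.49032 >1
  x=-1.828: |R|=1.05164 >1
Interval (-1.7778, 0).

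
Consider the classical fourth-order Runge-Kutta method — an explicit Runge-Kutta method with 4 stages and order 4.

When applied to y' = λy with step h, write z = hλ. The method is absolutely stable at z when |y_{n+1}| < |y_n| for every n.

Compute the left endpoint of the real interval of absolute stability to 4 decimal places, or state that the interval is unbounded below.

With y'=λy (z=hλ):
  order 4, 4-stage ⇒ R(z)=1+z+z^2/2+z^3/6+z^4/24
  (e.g. R(-0.69)=0.50274, |R|=0.50274)

Find x<0 with |R(x)|<1.
x=-0.69: |R|=0.5027
|R(-1.5)|=0.2734 |R(-0.92)|=0.4033 |R(-0.77)|=0.4650
Bisect:
  x_lo=-3.4186 |R|=2.4571  x_hi=-0.1551 |R|=0.8563
  mid=-1.78688 |R|=0.28348 →hi
  mid=-2.60276 |R|=0.75791 →hi
  mid=-3.01070 |R|=1.39654 →lo
  mid=-2.80673 |R|=1.03280 →lo
  mid=-2.70474 |R|=0.88520 →hi
  mid=-2.75574 |R|=0.95635 →hi
  mid=-2.78123 |R|=0.99390 →hi
  mid=-2.79398 |R|=1.01318 →lo
  ...
  [-2.78542,-2.78522] ⇒ x*=-2.7853
So |R|<1 on (-2.7853, 0).

left endpoint -2.7853.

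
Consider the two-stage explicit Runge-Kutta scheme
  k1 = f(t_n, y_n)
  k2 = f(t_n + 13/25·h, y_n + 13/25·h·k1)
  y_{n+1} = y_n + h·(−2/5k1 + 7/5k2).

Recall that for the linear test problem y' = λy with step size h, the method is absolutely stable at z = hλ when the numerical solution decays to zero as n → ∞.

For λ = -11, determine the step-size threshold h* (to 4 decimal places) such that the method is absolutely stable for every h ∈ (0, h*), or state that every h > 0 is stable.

(-1.3736,0); λ=-11 ⇒ h* = (125/91)/11 = 0.1249.

On y'=λy, z=hλ:
  k1=λy_n ⇒ h·k1=z·y_n;  k2=λ(1+13/25z)y_n ⇒ h·k2=z(1+13/25z)y_n
  y_{n+1}/y_n = 1 − 2/5z + 7/5z(1+13/25z) = 1 + z + 91/125z²
  ⇒ R(z) = 1 + z + 91/125z².

Solve |R(x)|<1 on ℝ⁻.
x=-0.42: |R|=0.7084
R=1: x+91/125x²=0 ⇒ x=−125/91=-1.3736; min R=1−1/(4·91/125)=0.6566>−1
Confirm numerically:
  x=-1.301: |R|=0.93121 <1
  x=-0.687: |R|=0.65659 <1
  x=-0.600: |R|=0.66208 <1
  x=-0.588: |R|=0.66370 <1
  x=-1.853: |R|=1.64667 >1
  x=-1.492: |R|=1.12857 >1
Stable set (-1.3736, 0).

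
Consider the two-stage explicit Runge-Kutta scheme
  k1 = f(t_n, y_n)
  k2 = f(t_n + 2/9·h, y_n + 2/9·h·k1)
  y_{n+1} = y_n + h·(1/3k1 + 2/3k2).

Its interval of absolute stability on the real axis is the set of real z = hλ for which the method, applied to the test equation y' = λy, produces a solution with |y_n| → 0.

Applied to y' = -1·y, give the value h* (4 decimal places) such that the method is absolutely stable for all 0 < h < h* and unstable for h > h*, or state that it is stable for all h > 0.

On y'=λy, z=hλ:
  k1=λy_n ⇒ h·k1=z·y_n;  k2=λ(1+2/9z)y_n ⇒ h·k2=z(1+2/9z)y_n
  y_{n+1}/y_n = 1 + 1/3z + 2/3z(1+2/9z) = 1 + z + 4/27z²
  Hence R(z) = 1 + z + 4/27z².

Boundary: |R(x)|=1, x<0.
x=-1.75: |R|=0.2963
R=1: x+4/27x²=0 ⇒ x=−27/4=-6.7500; min R=1−1/(4·4/27)=-0.6875>−1
Confirm numerically:
  x=-5.001: |R|=0.29581 <1
  x=-4.560: |R|=0.47947 <1
  x=-3.277: |R|=0.68608 <1
  x=-7.267: |R|=1.55660 >1
  x=-7.111: |R|=1.38031 >1
Interval (-6.7500, 0).

(-6.7500,0); λ=-1 ⇒ h* = (27/4)/1 = 6.7500.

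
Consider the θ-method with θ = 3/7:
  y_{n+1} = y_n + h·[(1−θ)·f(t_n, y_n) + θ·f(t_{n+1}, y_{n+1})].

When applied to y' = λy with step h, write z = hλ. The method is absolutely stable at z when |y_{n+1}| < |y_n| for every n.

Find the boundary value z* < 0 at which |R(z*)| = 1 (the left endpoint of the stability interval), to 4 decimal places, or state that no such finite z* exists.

left endpoint -14.0000.

On y'=λy, z=hλ:
  y_{n+1} = y_n + z·[4/7·y_n + 3/7·y_{n+1}] ⇒ (1 − 3/7z)y_{n+1} = (1 + 4/7z)y_n
  R(z) = (1 + 4/7z)/(1 − 3/7z).

Need |R(x)|<1, x<0.
x=-0.38: |R|=0.6732
R=−1: 1+4/7x = −1+3/7x ⇒ -1/7x=2 ⇒ x=2/(-1/7)=-14.0000
Confirm numerically:
  x=-13.945: |R|=0.99887 <1
  x=-11.649: |R|=0.94395 <1
  x=-10.495: |R|=0.90893 <1
  x=-8.279: |R|=0.82030 <1
  x=-14.303: |R|=1.00607 >1
  x=-14.062: |R|=1.00126 >1
Interval (-14.0000, 0).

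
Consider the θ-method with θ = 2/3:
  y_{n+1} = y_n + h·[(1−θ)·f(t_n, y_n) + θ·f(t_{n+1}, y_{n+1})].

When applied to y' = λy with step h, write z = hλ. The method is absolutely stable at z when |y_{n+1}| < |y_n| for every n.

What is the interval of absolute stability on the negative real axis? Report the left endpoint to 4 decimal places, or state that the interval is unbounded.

With y'=λy (z=hλ):
  y_{n+1} = y_n + z·[1/3·y_n + 2/3·y_{n+1}] ⇒ (1 − 2/3z)y_{n+1} = (1 + 1/3z)y_n
  ⇒ R(z) = (1 + 1/3z)/(1 − 2/3z).

Boundary: |R(x)|=1, x<0.
x=-1.16: |R|=0.3459
x=-2: |R|=0.1429
x=-10: |R|=0.3043
x=-100: |R|=0.4778
θ=2/3≥1/2 ⇒ |1+1/3x|<|1−2/3x| ∀x<0 ⇒ interval (−∞,0).

unbounded; (−∞, 0).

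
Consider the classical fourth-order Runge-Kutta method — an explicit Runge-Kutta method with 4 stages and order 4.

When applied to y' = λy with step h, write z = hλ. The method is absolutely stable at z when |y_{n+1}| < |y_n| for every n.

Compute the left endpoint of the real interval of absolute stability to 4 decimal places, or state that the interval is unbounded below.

z* = -2.7853.

Set f=λy, z=hλ:
  order 4, 4-stage ⇒ R(z)=1+z+z^2/2+z^3/6+z^4/24
  (e.g. R(-0.33)=0.71895, |R|=0.71895)

Need |R(x)|<1, x<0.
x=-0.33: |R|=0.7190
|R(-2.58)|=0.7321 |R(-1.91)|=0.3073 |R(-1.9)|=0.3048
Bisect:
  x_lo=-3.5040 |R|=2.7458  x_hi=-0.2976 |R|=0.7426
  mid=-1.90079 |R|=0.30503 →hi
  mid=-2.70238 |R|=0.88203 →hi
  mid=-3.10318 |R|=1.59504 →lo
  mid=-2.90278 |R|=1.19208 →lo
  mid=-2.80258 |R|=1.02638 →lo
  mid=-2.75248 |R|=0.95165 →hi
  mid=-2.77753 |R|=0.98836 →hi
  mid=-2.79006 |R|=1.00721 →lo
  ...
  [-2.78536,-2.78517] ⇒ x*=-2.7853
Stable set (-2.7853, 0).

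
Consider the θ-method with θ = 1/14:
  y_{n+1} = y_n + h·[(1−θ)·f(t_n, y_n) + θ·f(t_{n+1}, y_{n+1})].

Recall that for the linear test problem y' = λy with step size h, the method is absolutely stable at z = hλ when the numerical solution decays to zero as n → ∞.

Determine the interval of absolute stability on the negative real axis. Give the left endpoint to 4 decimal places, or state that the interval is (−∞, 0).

(-2.3333, 0).

On y'=λy, z=hλ:
  y_{n+1} = y_n + z·[13/14·y_n + 1/14·y_{n+1}] ⇒ (1 − 1/14z)y_{n+1} = (1 + 13/14z)y_n
  Hence R(z) = (1 + 13/14z)/(1 − 1/14z).

Boundary: |R(x)|=1, x<0.
x=-1.08: |R|=0.0027
R=−1: 1+13/14x = −1+1/14x ⇒ -6/7x=2 ⇒ x=2/(-6/7)=-2.3333
Confirm numerically:
  x=-2.061: |R|=0.79653 <1
  x=-1.857: |R|=0.63953 <1
  x=-1.810: |R|=0.60278 <1
  x=-1.129: |R|=0.04475 <1
  x=-2.928: |R|=1.42155 >1
  x=-2.869: |R|=1.38105 >1
  x=-2.758: |R|=1.30409 >1
Stable set (-2.3333, 0).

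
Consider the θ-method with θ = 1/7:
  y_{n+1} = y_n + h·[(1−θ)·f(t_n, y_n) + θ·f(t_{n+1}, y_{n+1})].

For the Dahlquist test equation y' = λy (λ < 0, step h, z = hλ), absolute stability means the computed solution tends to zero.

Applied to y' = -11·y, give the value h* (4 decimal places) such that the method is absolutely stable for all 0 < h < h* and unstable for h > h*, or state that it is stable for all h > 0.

On y'=λy, z=hλ:
  y_{n+1} = y_n + z·[6/7·y_n + 1/7·y_{n+1}] ⇒ (1 − 1/7z)y_{n+1} = (1 + 6/7z)y_n
  so R(z) = (1 + 6/7z)/(1 − 1/7z).

Boundary: |R(x)|=1, x<0.
x=-1.35: |R|=0.1317
R=−1: 1+6/7x = −1+1/7x ⇒ -5/7x=2 ⇒ x=2/(-5/7)=-2.8000
Confirm numerically:
  x=-2.448: |R|=0.81372 <1
  x=-2.192: |R|=0.66928 <1
  x=-1.284: |R|=0.08498 <1
  x=-1.175: |R|=0.00612 <1
  x=-2.940: |R|=1.07042 >1
  x=-2.906: |R|=1.05350 >1
Interval (-2.8000, 0).

(-2.8000,0); λ=-11 ⇒ h* = (14/5)/11 = 0.2545.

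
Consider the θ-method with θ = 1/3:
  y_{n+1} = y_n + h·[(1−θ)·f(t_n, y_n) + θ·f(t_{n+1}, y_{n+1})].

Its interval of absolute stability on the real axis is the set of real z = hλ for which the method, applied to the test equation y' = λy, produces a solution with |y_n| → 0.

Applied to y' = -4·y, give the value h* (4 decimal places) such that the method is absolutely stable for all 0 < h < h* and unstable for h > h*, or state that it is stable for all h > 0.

(-6.0000,0); λ=-4 ⇒ h* = (6)/4 = 1.5000.

On y'=λy, z=hλ:
  y_{n+1} = y_n + z·[2/3·y_n + 1/3·y_{n+1}] ⇒ (1 − 1/3z)y_{n+1} = (1 + 2/3z)y_n
  R(z) = (1 + 2/3z)/(1 − 1/3z).

Need |R(x)|<1, x<0.
x=-1.62: |R|=0.0519
R=−1: 1+2/3x = −1+1/3x ⇒ -1/3x=2 ⇒ x=2/(-1/3)=-6.0000
Confirm numerically:
  x=-4.649: |R|=0.82338 <1
  x=-3.471: |R|=0.60918 <1
  x=-3.416: |R|=0.59726 <1
  x=-3.337: |R|=0.57977 <1
  x=-6.078: |R|=1.00859 >1
  x=-6.042: |R|=1.00464 >1
So |R|<1 on (-6.0000, 0).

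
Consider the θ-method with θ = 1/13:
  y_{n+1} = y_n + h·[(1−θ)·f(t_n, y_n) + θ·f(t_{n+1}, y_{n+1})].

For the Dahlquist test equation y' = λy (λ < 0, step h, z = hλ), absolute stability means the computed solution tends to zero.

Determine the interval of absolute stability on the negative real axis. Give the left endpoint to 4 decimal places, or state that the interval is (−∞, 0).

(-2.3636, 0).

On y'=λy, z=hλ:
  y_{n+1} = y_n + z·[12/13·y_n + 1/13·y_{n+1}] ⇒ (1 − 1/13z)y_{n+1} = (1 + 12/13z)y_n
  R(z) = (1 + 12/13z)/(1 − 1/13z).

Need |R(x)|<1, x<0.
x=-1.14: |R|=0.0481
R=−1: 1+12/13x = −1+1/13x ⇒ -11/13x=2 ⇒ x=2/(-11/13)=-2.3636
Confirm numerically:
  x=-1.617: |R|=0.43812 <1
  x=-1.615: |R|=0.43654 <1
  x=-1.069: |R|=0.01223 <1
  x=-2.821: |R|=1.31800 >1
  x=-2.634: |R|=1.19023 >1
  x=-2.399: |R|=1.02526 >1
Interval (-2.3636, 0).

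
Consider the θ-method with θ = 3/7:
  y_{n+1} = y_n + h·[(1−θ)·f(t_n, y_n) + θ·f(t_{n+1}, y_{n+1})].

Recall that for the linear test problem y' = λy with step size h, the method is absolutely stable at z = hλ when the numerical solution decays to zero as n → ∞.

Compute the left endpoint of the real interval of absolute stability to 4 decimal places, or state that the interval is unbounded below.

left endpoint -14.0000.

With y'=λy (z=hλ):
  y_{n+1} = y_n + z·[4/7·y_n + 3/7·y_{n+1}] ⇒ (1 − 3/7z)y_{n+1} = (1 + 4/7z)y_n
  ⇒ R(z) = (1 + 4/7z)/(1 − 3/7z).

Boundary: |R(x)|=1, x<0.
x=-0.68: |R|=0.4735
R=−1: 1+4/7x = −1+3/7x ⇒ -1/7x=2 ⇒ x=2/(-1/7)=-14.0000
Confirm numerically:
  x=-12.517: |R|=0.96671 <1
  x=-11.775: |R|=0.94743 <1
  x=-8.473: |R|=0.82951 <1
  x=-14.124: |R|=1.00251 >1
  x=-14.091: |R|=1.00185 >1
Interval (-14.0000, 0).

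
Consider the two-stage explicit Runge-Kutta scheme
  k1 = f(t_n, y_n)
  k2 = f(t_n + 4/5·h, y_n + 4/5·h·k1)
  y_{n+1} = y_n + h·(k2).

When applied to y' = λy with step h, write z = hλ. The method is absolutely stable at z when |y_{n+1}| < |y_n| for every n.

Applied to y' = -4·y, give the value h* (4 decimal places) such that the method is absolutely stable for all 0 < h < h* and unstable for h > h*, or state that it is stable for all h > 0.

On y'=λy, z=hλ:
  k1=λy_n ⇒ h·k1=z·y_n;  k2=λ(1+4/5z)y_n ⇒ h·k2=z(1+4/5z)y_n
  y_{n+1}/y_n = 1 + z(1+4/5z) = 1 + z + 4/5z²
  ⇒ R(z) = 1 + z + 4/5z².

Find x<0 with |R(x)|<1.
x=-1.39: |R|=1.1557
R=1: x+4/5x²=0 ⇒ x=−5/4=-1.2500; min R=1−1/(4·4/5)=0.6875>−1
Confirm numerically:
  x=-1.167: |R|=0.92251 <1
  x=-0.753: |R|=0.70061 <1
  x=-0.558: |R|=0.69109 <1
  x=-1.443: |R|=1.22280 >1
  x=-1.343: |R|=1.09992 >1
Stable set (-1.2500, 0).

(-1.2500,0); λ=-4 ⇒ h* = (5/4)/4 = 0.3125.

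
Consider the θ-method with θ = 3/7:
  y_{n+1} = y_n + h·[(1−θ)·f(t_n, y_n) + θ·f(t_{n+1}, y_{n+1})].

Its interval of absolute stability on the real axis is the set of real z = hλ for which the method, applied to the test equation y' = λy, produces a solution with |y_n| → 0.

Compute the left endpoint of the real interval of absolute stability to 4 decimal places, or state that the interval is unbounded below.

Test eqn y'=λy, z=hλ:
  y_{n+1} = y_n + z·[4/7·y_n + 3/7·y_{n+1}] ⇒ (1 − 3/7z)y_{n+1} = (1 + 4/7z)y_n
  Hence R(z) = (1 + 4/7z)/(1 − 3/7z).

Boundary: |R(x)|=1, x<0.
x=-1.15: |R|=0.2297
R=−1: 1+4/7x = −1+3/7x ⇒ -1/7x=2 ⇒ x=2/(-1/7)=-14.0000
Confirm numerically:
  x=-13.692: |R|=0.99359 <1
  x=-12.727: |R|=0.97182 <1
  x=-11.715: |R|=0.94578 <1
  x=-11.215: |R|=0.93148 <1
  x=-14.335: |R|=1.00670 >1
  x=-14.299: |R|=1.00599 >1
  x=-14.273: |R|=1.00548 >1
Stable set (-14.0000, 0).

z* = -14.0000.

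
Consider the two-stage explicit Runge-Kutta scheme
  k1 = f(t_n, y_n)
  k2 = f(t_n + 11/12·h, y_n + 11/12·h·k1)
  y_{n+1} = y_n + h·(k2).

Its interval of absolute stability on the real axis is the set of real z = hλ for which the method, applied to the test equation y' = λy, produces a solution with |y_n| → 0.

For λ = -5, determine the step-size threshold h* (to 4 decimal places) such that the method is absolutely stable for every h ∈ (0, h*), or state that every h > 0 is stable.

(-1.0909,0); λ=-5 ⇒ h* = (12/11)/5 = 0.2182.

With y'=λy (z=hλ):
  k1=λy_n ⇒ h·k1=z·y_n;  k2=λ(1+11/12z)y_n ⇒ h·k2=z(1+11/12z)y_n
  y_{n+1}/y_n = 1 + z(1+11/12z) = 1 + z + 11/12z²
  R(z) = 1 + z + 11/12z².

Solve |R(x)|<1 on ℝ⁻.
x=-1.19: |R|=1.1081
R=1: x+11/12x²=0 ⇒ x=−12/11=-1.0909; min R=1−1/(4·11/12)=0.7273>−1
Confirm numerically:
  x=-1.066: |R|=0.97566 <1
  x=-0.901: |R|=0.84315 <1
  x=-0.837: |R|=0.80519 <1
  x=-0.721: |R|=0.75552 <1
  x=-1.589: |R|=1.72551 >1
  x=-1.542: |R|=1.63762 >1
  x=-1.223: |R|=1.14808 >1
Interval (-1.0909, 0).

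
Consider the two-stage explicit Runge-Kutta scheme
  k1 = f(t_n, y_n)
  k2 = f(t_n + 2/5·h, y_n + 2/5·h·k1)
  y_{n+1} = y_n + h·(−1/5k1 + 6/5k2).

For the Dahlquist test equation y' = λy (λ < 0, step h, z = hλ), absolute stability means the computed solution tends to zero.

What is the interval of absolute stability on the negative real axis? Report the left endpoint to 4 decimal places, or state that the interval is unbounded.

Set f=λy, z=hλ:
  k1=λy_n ⇒ h·k1=z·y_n;  k2=λ(1+2/5z)y_n ⇒ h·k2=z(1+2/5z)y_n
  y_{n+1}/y_n = 1 − 1/5z + 6/5z(1+2/5z) = 1 + z + 12/25z²
  Hence R(z) = 1 + z + 12/25z².

Solve |R(x)|<1 on ℝ⁻.
x=-0.98: |R|=0.4810
R=1: x+12/25x²=0 ⇒ x=−25/12=-2.0833; min R=1−1/(4·12/25)=0.4792>−1
Confirm numerically:
  x=-1.859: |R|=0.79982 <1
  x=-1.736: |R|=0.71057 <1
  x=-0.848: |R|=0.49717 <1
  x=-2.683: |R|=1.77227 >1
  x=-2.388: |R|=1.34922 >1
  x=-2.381: |R|=1.34020 >1
So |R|<1 on (-2.0833, 0).

z∈(-2.0833,0).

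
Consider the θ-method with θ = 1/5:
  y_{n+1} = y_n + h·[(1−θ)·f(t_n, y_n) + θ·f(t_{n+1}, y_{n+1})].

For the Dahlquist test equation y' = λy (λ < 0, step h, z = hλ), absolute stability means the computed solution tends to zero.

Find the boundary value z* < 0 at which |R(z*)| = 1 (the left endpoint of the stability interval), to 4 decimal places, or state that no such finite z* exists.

z* = -3.3333.

On y'=λy, z=hλ:
  y_{n+1} = y_n + z·[4/5·y_n + 1/5·y_{n+1}] ⇒ (1 − 1/5z)y_{n+1} = (1 + 4/5z)y_n
  ⇒ R(z) = (1 + 4/5z)/(1 − 1/5z).

Solve |R(x)|<1 on ℝ⁻.
x=-0.75: |R|=0.3478
R=−1: 1+4/5x = −1+1/5x ⇒ -3/5x=2 ⇒ x=2/(-3/5)=-3.3333
Confirm numerically:
  x=-3.302: |R|=0.98868 <1
  x=-3.148: |R|=0.93176 <1
  x=-2.651: |R|=0.73245 <1
  x=-1.363: |R|=0.07104 <1
  x=-3.874: |R|=1.18278 >1
  x=-3.456: |R|=1.04352 >1
Interval (-3.3333, 0).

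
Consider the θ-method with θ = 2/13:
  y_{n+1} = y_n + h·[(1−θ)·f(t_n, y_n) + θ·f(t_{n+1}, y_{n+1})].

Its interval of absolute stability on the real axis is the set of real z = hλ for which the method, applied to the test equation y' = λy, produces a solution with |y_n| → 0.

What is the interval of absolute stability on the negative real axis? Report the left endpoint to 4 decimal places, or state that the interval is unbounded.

Set f=λy, z=hλ:
  y_{n+1} = y_n + z·[11/13·y_n + 2/13·y_{n+1}] ⇒ (1 − 2/13z)y_{n+1} = (1 + 11/13z)y_n
  Hence R(z) = (1 + 11/13z)/(1 − 2/13z).

Boundary: |R(x)|=1, x<0.
x=-0.73: |R|=0.3437
R=−1: 1+11/13x = −1+2/13x ⇒ -9/13x=2 ⇒ x=2/(-9/13)=-2.8889
Confirm numerically:
  x=-2.436: |R|=0.77193 <1
  x=-2.238: |R|=0.66480 <1
  x=-2.218: |R|=0.65370 <1
  x=-2.126: |R|=0.60202 <1
  x=-3.470: |R|=1.26229 >1
  x=-3.059: |R|=1.08008 >1
  x=-3.013: |R|=1.05871 >1
Interval (-2.8889, 0).

z∈(-2.8889,0).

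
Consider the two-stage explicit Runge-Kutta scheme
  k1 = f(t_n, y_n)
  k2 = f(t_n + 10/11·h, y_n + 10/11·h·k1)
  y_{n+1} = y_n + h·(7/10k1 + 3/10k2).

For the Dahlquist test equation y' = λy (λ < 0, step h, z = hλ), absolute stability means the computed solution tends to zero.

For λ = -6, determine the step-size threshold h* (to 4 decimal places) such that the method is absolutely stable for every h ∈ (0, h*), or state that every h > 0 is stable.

(-3.6667,0); λ=-6 ⇒ h* = (11/3)/6 = 0.6111.

With y'=λy (z=hλ):
  k1=λy_n ⇒ h·k1=z·y_n;  k2=λ(1+10/11z)y_n ⇒ h·k2=z(1+10/11z)y_n
  y_{n+1}/y_n = 1 + 7/10z + 3/10z(1+10/11z) = 1 + z + 3/11z²
  ⇒ R(z) = 1 + z + 3/11z².

Solve |R(x)|<1 on ℝ⁻.
x=-1.77: |R|=0.0844
R=1: x+3/11x²=0 ⇒ x=−11/3=-3.6667; min R=1−1/(4·3/11)=0.0833>−1
Confirm numerically:
  x=-2.794: |R|=0.33503 <1
  x=-2.217: |R|=0.12348 <1
  x=-1.914: |R|=0.08511 <1
  x=-4.254: |R|=1.68141 >1
  x=-3.902: |R|=1.25044 >1
So |R|<1 on (-3.6667, 0).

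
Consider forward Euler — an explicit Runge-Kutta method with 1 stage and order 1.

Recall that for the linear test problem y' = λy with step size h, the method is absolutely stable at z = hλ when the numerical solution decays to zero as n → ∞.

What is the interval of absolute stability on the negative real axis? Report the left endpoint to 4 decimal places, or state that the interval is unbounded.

With y'=λy (z=hλ):
  order 1, 1-stage ⇒ R(z)=1+z
  (e.g. R(-1.73)=-0.73000, |R|=0.73000)

Solve |R(x)|<1 on ℝ⁻.
x=-1.73: |R|=0.7300
|R(-1.35)|=0.3500 |R(-1.13)|=0.1300 |R(-0.99)|=0.0100
Bisect:
  x_lo=-2.8151 |R|=1.8151  x_hi=-0.1857 |R|=0.8143
  mid=-1.50043 |R|=0.50043 →hi
  mid=-2.15779 |R|=1.15779 →lo
  mid=-1.82911 |R|=0.82911 →hi
  mid=-1.99345 |R|=0.99345 →hi
  mid=-2.07562 |R|=1.07562 →lo
  mid=-2.03453 |R|=1.03453 →lo
  mid=-2.01399 |R|=1.01399 →lo
  mid=-2.00372 |R|=1.00372 →lo
  mid=-1.99859 |R|=0.99859 →hi
  mid=-2.00115 |R|=1.00115 →lo
  ...
  [-2.00003,-1.99987] ⇒ x*=-2.0000
Stable set (-2.0000, 0).

z∈(-2.0000,0).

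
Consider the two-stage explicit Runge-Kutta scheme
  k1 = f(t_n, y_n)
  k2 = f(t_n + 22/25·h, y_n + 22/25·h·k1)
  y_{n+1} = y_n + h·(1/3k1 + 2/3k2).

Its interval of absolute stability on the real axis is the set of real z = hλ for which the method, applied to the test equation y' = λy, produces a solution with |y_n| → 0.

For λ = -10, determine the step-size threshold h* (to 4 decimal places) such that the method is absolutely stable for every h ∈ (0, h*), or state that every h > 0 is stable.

Set f=λy, z=hλ:
  k1=λy_n ⇒ h·k1=z·y_n;  k2=λ(1+22/25z)y_n ⇒ h·k2=z(1+22/25z)y_n
  y_{n+1}/y_n = 1 + 1/3z + 2/3z(1+22/25z) = 1 + z + 44/75z²
  R(z) = 1 + z + 44/75z².

Find x<0 with |R(x)|<1.
x=-1.19: |R|=0.6408
R=1: x+44/75x²=0 ⇒ x=−75/44=-1.7045; min R=1−1/(4·44/75)=0.5739>−1
Confirm numerically:
  x=-1.632: |R|=0.93054 <1
  x=-1.450: |R|=0.78347 <1
  x=-1.035: |R|=0.59345 <1
  x=-2.253: |R|=1.72493 >1
  x=-2.086: |R|=1.46682 >1
So |R|<1 on (-1.7045, 0).

(-1.7045,0); λ=-10 ⇒ h* = (75/44)/10 = 0.1705.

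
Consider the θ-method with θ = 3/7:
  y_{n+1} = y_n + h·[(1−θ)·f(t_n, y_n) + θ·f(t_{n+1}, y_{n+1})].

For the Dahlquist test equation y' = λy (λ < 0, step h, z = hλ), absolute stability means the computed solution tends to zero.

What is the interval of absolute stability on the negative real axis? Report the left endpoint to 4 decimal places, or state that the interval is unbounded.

Set f=λy, z=hλ:
  y_{n+1} = y_n + z·[4/7·y_n + 3/7·y_{n+1}] ⇒ (1 − 3/7z)y_{n+1} = (1 + 4/7z)y_n
  Hence R(z) = (1 + 4/7z)/(1 − 3/7z).

Find x<0 with |R(x)|<1.
x=-0.83: |R|=0.3878
R=−1: 1+4/7x = −1+3/7x ⇒ -1/7x=2 ⇒ x=2/(-1/7)=-14.0000
Confirm numerically:
  x=-13.292: |R|=0.98490 <1
  x=-9.463: |R|=0.87180 <1
  x=-9.036: |R|=0.85446 <1
  x=-14.429: |R|=1.00853 >1
  x=-14.335: |R|=1.00670 >1
Stable set (-14.0000, 0).

z∈(-14.0000,0).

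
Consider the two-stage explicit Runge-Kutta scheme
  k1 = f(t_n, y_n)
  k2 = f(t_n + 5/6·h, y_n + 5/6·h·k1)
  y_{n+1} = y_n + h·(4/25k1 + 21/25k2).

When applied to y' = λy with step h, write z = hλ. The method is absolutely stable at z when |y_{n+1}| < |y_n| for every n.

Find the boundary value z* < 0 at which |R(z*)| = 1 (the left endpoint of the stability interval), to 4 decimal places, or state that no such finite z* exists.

z* = -1.4286.

Test eqn y'=λy, z=hλ:
  k1=λy_n ⇒ h·k1=z·y_n;  k2=λ(1+5/6z)y_n ⇒ h·k2=z(1+5/6z)y_n
  y_{n+1}/y_n = 1 + 4/25z + 21/25z(1+5/6z) = 1 + z + 7/10z²
  so R(z) = 1 + z + 7/10z².

Find x<0 with |R(x)|<1.
x=-0.98: |R|=0.6923
R=1: x+7/10x²=0 ⇒ x=−10/7=-1.4286; min R=1−1/(4·7/10)=0.6429>−1
Confirm numerically:
  x=-1.059: |R|=0.72604 <1
  x=-0.755: |R|=0.64402 <1
  x=-0.703: |R|=0.64295 <1
  x=-1.927: |R|=1.67233 >1
  x=-1.904: |R|=1.63365 >1
  x=-1.565: |R|=1.14946 >1
Stable set (-1.4286, 0).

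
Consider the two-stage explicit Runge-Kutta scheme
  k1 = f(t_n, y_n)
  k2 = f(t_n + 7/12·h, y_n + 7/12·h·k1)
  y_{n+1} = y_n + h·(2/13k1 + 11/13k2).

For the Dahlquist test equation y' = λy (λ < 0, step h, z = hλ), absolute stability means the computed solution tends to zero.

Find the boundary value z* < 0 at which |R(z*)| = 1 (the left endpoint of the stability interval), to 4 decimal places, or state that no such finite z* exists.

With y'=λy (z=hλ):
  k1=λy_n ⇒ h·k1=z·y_n;  k2=λ(1+7/12z)y_n ⇒ h·k2=z(1+7/12z)y_n
  y_{n+1}/y_n = 1 + 2/13z + 11/13z(1+7/12z) = 1 + z + 77/156z²
  ⇒ R(z) = 1 + z + 77/156z².

Solve |R(x)|<1 on ℝ⁻.
x=-1.18: |R|=0.5073
R=1: x+77/156x²=0 ⇒ x=−156/77=-2.0260; min R=1−1/(4·77/156)=0.4935>−1
Confirm numerically:
  x=-1.927: |R|=0.90586 <1
  x=-1.503: |R|=0.61202 <1
  x=-0.952: |R|=0.49534 <1
  x=-0.868: |R|=0.50388 <1
  x=-2.316: |R|=1.33154 >1
  x=-2.280: |R|=1.28588 >1
  x=-2.193: |R|=1.18080 >1
So |R|<1 on (-2.0260, 0).

left endpoint -2.0260.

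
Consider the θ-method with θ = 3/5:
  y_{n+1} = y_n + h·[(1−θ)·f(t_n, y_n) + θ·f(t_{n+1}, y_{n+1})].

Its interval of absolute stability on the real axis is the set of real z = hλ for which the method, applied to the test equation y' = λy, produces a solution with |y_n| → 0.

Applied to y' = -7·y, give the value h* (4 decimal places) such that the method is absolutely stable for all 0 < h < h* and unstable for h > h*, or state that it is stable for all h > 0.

On y'=λy, z=hλ:
  y_{n+1} = y_n + z·[2/5·y_n + 3/5·y_{n+1}] ⇒ (1 − 3/5z)y_{n+1} = (1 + 2/5z)y_n
  so R(z) = (1 + 2/5z)/(1 − 3/5z).

Find x<0 with |R(x)|<1.
x=-1.1: |R|=0.3373
x=-2: |R|=0.0909
x=-10: |R|=0.4286
x=-100: |R|=0.6393
θ=3/5≥1/2 ⇒ |1+2/5x|<|1−3/5x| ∀x<0 ⇒ interval (−∞,0).

(−∞, 0) — no finite endpoint. Any h>0 works for λ=-7.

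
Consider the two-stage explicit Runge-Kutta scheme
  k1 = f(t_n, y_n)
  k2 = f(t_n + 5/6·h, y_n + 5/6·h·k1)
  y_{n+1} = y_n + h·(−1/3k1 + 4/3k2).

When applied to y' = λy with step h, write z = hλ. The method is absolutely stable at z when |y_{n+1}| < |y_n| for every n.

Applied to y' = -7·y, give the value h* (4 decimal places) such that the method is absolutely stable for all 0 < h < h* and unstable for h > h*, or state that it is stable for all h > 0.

(-0.9000,0); λ=-7 ⇒ h* = (9/10)/7 = 0.1286.

Set f=λy, z=hλ:
  k1=λy_n ⇒ h·k1=z·y_n;  k2=λ(1+5/6z)y_n ⇒ h·k2=z(1+5/6z)y_n
  y_{n+1}/y_n = 1 − 1/3z + 4/3z(1+5/6z) = 1 + z + 10/9z²
  ⇒ R(z) = 1 + z + 10/9z².

Find x<0 with |R(x)|<1.
x=-0.83: |R|=0.9354
R=1: x+10/9x²=0 ⇒ x=−9/10=-0.9000; min R=1−1/(4·10/9)=0.7750>−1
Confirm numerically:
  x=-0.871: |R|=0.97193 <1
  x=-0.667: |R|=0.82732 <1
  x=-0.565: |R|=0.78969 <1
  x=-0.438: |R|=0.77516 <1
  x=-1.238: |R|=1.46494 >1
  x=-1.235: |R|=1.45969 >1
So |R|<1 on (-0.9000, 0).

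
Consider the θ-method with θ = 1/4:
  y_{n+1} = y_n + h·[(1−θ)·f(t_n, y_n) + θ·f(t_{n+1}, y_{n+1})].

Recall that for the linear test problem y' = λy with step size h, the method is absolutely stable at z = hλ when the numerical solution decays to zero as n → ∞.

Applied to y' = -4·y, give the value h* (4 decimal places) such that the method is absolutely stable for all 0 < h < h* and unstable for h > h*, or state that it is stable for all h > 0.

(-4.0000,0); λ=-4 ⇒ h* = (4)/4 = 1.0000.

Test eqn y'=λy, z=hλ:
  y_{n+1} = y_n + z·[3/4·y_n + 1/4·y_{n+1}] ⇒ (1 − 1/4z)y_{n+1} = (1 + 3/4z)y_n
  ⇒ R(z) = (1 + 3/4z)/(1 − 1/4z).

Boundary: |R(x)|=1, x<0.
x=-0.85: |R|=0.2990
R=−1: 1+3/4x = −1+1/4x ⇒ -1/2x=2 ⇒ x=2/(-1/2)=-4.0000
Confirm numerically:
  x=-3.258: |R|=0.79554 <1
  x=-2.785: |R|=0.64186 <1
  x=-2.265: |R|=0.44613 <1
  x=-2.152: |R|=0.39922 <1
  x=-4.579: |R|=1.13498 >1
  x=-4.550: |R|=1.12865 >1
Stable set (-4.0000, 0).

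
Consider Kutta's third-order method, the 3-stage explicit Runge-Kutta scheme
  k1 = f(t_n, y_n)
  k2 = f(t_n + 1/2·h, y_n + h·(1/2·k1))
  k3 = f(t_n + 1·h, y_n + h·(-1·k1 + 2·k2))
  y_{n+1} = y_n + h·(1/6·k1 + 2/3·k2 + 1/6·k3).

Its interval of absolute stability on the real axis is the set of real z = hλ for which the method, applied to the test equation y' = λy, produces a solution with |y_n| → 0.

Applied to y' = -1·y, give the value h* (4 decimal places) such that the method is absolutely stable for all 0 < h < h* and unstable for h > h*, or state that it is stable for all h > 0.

(-2.5127,0); λ=-1 ⇒ h* = 2.5127.

On y'=λy, z=hλ:
  order 3, 3-stage ⇒ R(z)=1+z+z^2/2+z^3/6
  (e.g. R(-0.61)=0.53822, |R|=0.53822)

Need |R(x)|<1, x<0.
x=-0.61: |R|=0.5382
|R(-2.65)|=1.2404 |R(-1.69)|=0.0664 |R(-1.39)|=0.1284
Bisect:
  x_lo=-3.0744 |R|=2.1917  x_hi=-0.0990 |R|=0.9057
  mid=-1.58674 |R|=0.00630 →hi
  mid=-2.33058 |R|=0.72458 →hi
  mid=-2.70251 |R|=1.34038 →lo
  mid=-2.51654 |R|=1.00626 →lo
  mid=-2.42356 |R|=0.85926 →hi
  mid=-2.47005 |R|=0.93117 →hi
  mid=-2.49330 |R|=0.96831 →hi
  mid=-2.50492 |R|=0.98718 →hi
  mid=-2.51073 |R|=0.99669 →hi
  mid=-2.51364 |R|=1.00147 →lo
  ...
  [-2.51291,-2.51273] ⇒ x*=-2.5127
Stable set (-2.5127, 0).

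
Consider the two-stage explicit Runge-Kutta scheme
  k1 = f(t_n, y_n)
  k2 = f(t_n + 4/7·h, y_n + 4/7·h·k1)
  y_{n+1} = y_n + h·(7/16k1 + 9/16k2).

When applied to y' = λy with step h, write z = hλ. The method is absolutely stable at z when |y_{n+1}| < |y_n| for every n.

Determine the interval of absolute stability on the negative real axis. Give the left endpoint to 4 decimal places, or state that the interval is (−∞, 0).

(-3.1111, 0).

With y'=λy (z=hλ):
  k1=λy_n ⇒ h·k1=z·y_n;  k2=λ(1+4/7z)y_n ⇒ h·k2=z(1+4/7z)y_n
  y_{n+1}/y_n = 1 + 7/16z + 9/16z(1+4/7z) = 1 + z + 9/28z²
  R(z) = 1 + z + 9/28z².

Need |R(x)|<1, x<0.
x=-1.69: |R|=0.2280
R=1: x+9/28x²=0 ⇒ x=−28/9=-3.1111; min R=1−1/(4·9/28)=0.2222>−1
Confirm numerically:
  x=-2.693: |R|=0.63808 <1
  x=-2.063: |R|=0.30499 <1
  x=-1.307: |R|=0.24208 <1
  x=-1.254: |R|=0.25145 <1
  x=-3.704: |R|=1.70588 >1
  x=-3.408: |R|=1.32522 >1
  x=-3.402: |R|=1.31809 >1
So |R|<1 on (-3.1111, 0).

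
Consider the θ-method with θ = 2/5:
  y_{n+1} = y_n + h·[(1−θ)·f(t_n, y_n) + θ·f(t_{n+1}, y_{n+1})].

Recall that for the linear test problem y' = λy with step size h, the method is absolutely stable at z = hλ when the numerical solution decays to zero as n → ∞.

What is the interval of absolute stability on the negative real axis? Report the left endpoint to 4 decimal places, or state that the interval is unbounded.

With y'=λy (z=hλ):
  y_{n+1} = y_n + z·[3/5·y_n + 2/5·y_{n+1}] ⇒ (1 − 2/5z)y_{n+1} = (1 + 3/5z)y_n
  so R(z) = (1 + 3/5z)/(1 − 2/5z).

Solve |R(x)|<1 on ℝ⁻.
x=-1.45: |R|=0.0823
R=−1: 1+3/5x = −1+2/5x ⇒ -1/5x=2 ⇒ x=2/(-1/5)=-10.0000
Confirm numerically:
  x=-9.459: |R|=0.97738 <1
  x=-7.091: |R|=0.84835 <1
  x=-6.623: |R|=0.81492 <1
  x=-10.405: |R|=1.01569 >1
  x=-10.279: |R|=1.01092 >1
So |R|<1 on (-10.0000, 0).

z∈(-10.0000,0).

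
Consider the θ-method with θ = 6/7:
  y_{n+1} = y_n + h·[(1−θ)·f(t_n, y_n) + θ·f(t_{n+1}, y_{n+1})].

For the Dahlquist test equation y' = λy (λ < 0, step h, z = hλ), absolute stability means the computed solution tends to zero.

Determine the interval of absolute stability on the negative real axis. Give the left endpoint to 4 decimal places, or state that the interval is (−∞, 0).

On y'=λy, z=hλ:
  y_{n+1} = y_n + z·[1/7·y_n + 6/7·y_{n+1}] ⇒ (1 − 6/7z)y_{n+1} = (1 + 1/7z)y_n
  ⇒ R(z) = (1 + 1/7z)/(1 − 6/7z).

Boundary: |R(x)|=1, x<0.
x=-0.86: |R|=0.5049
x=-2: |R|=0.2632
x=-10: |R|=0.0448
x=-100: |R|=0.1532
θ=6/7≥1/2 ⇒ |1+1/7x|<|1−6/7x| ∀x<0 ⇒ interval (−∞,0).

(−∞, 0) — no finite endpoint.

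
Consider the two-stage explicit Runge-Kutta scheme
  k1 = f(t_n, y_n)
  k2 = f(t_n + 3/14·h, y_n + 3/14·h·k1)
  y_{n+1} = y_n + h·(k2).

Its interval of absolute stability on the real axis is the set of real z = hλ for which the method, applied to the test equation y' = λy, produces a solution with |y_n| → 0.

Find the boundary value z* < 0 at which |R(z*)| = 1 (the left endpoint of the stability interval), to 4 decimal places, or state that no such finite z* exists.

z* = -4.6667.

Test eqn y'=λy, z=hλ:
  k1=λy_n ⇒ h·k1=z·y_n;  k2=λ(1+3/14z)y_n ⇒ h·k2=z(1+3/14z)y_n
  y_{n+1}/y_n = 1 + z(1+3/14z) = 1 + z + 3/14z²
  Hence R(z) = 1 + z + 3/14z².

Solve |R(x)|<1 on ℝ⁻.
x=-0.93: |R|=0.2553
R=1: x+3/14x²=0 ⇒ x=−14/3=-4.6667; min R=1−1/(4·3/14)=-0.1667>−1
Confirm numerically:
  x=-3.973: |R|=0.40944 <1
  x=-2.435: |R|=0.16445 <1
  x=-2.267: |R|=0.16572 <1
  x=-2.250: |R|=0.16518 <1
  x=-5.161: |R|=1.54670 >1
  x=-5.127: |R|=1.50574 >1
So |R|<1 on (-4.6667, 0).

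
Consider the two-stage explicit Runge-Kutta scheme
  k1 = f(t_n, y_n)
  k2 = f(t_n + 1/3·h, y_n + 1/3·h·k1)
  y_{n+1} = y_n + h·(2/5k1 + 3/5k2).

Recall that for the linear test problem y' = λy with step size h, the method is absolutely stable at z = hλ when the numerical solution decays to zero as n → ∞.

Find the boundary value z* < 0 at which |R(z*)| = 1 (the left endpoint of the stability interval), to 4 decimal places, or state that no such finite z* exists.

Test eqn y'=λy, z=hλ:
  k1=λy_n ⇒ h·k1=z·y_n;  k2=λ(1+1/3z)y_n ⇒ h·k2=z(1+1/3z)y_n
  y_{n+1}/y_n = 1 + 2/5z + 3/5z(1+1/3z) = 1 + z + 1/5z²
  ⇒ R(z) = 1 + z + 1/5z².

Boundary: |R(x)|=1, x<0.
x=-0.69: |R|=0.4052
R=1: x+1/5x²=0 ⇒ x=−5=-5.0000; min R=1−1/(4·1/5)=-0.2500>−1
Confirm numerically:
  x=-4.812: |R|=0.81907 <1
  x=-2.767: |R|=0.23574 <1
  x=-2.679: |R|=0.24359 <1
  x=-2.466: |R|=0.24977 <1
  x=-5.596: |R|=1.66704 >1
  x=-5.172: |R|=1.17792 >1
Interval (-5.0000, 0).

z* = -5.0000.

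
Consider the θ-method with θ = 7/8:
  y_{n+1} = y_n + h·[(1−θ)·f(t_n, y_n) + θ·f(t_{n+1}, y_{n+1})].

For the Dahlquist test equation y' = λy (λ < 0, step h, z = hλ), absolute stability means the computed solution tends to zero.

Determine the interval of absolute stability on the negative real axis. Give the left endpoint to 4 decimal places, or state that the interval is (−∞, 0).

interval (−∞, 0).

Set f=λy, z=hλ:
  y_{n+1} = y_n + z·[1/8·y_n + 7/8·y_{n+1}] ⇒ (1 − 7/8z)y_{n+1} = (1 + 1/8z)y_n
  so R(z) = (1 + 1/8z)/(1 − 7/8z).

Solve |R(x)|<1 on ℝ⁻.
x=-0.92: |R|=0.4903
x=-2: |R|=0.2727
x=-10: |R|=0.0256
x=-100: |R|=0.1299
θ=7/8≥1/2 ⇒ |1+1/8x|<|1−7/8x| ∀x<0 ⇒ unbounded interval.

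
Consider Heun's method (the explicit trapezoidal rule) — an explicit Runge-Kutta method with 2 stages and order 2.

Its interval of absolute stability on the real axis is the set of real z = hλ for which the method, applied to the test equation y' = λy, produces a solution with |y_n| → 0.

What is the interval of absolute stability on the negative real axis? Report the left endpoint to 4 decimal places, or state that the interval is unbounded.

On y'=λy, z=hλ:
  order 2, 2-stage ⇒ R(z)=1+z+z^2/2
  (e.g. R(-1.67)=0.72445, |R|=0.72445)

Find x<0 with |R(x)|<1.
x=-1.67: |R|=0.7244
|R(-2.27)|=1.3064 |R(-1.37)|=0.5685 |R(-0.82)|=0.5162
Bisect:
  x_lo=-2.8985 |R|=2.3022  x_hi=-0.1361 |R|=0.8732
  mid=-1.51732 |R|=0.63381 →hi
  mid=-2.20793 |R|=1.22955 →lo
  mid=-1.86263 |R|=0.87206 →hi
  mid=-2.03528 |R|=1.03590 →lo
  mid=-1.94896 |R|=0.95026 →hi
  mid=-1.99212 |R|=0.99215 →hi
  mid=-2.01370 |R|=1.01379 →lo
  mid=-2.00291 |R|=1.00291 →lo
  mid=-1.99751 |R|=0.99752 →hi
  mid=-2.00021 |R|=1.00021 →lo
  ...
  [-2.00004,-1.99987] ⇒ x*=-2.0000
Interval (-2.0000, 0).

(-2.0000, 0).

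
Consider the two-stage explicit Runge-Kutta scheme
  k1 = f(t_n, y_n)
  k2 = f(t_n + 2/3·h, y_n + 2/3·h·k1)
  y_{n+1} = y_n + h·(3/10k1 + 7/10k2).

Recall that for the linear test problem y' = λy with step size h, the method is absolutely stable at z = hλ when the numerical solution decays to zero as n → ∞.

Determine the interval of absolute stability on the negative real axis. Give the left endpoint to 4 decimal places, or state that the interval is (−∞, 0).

(-2.1429, 0).

On y'=λy, z=hλ:
  k1=λy_n ⇒ h·k1=z·y_n;  k2=λ(1+2/3z)y_n ⇒ h·k2=z(1+2/3z)y_n
  y_{n+1}/y_n = 1 + 3/10z + 7/10z(1+2/3z) = 1 + z + 7/15z²
  Hence R(z) = 1 + z + 7/15z².

Need |R(x)|<1, x<0.
x=-0.93: |R|=0.4736
R=1: x+7/15x²=0 ⇒ x=−15/7=-2.1429; min R=1−1/(4·7/15)=0.4643>−1
Confirm numerically:
  x=-2.009: |R|=0.87450 <1
  x=-1.876: |R|=0.76638 <1
  x=-1.503: |R|=0.55120 <1
  x=-1.168: |R|=0.46864 <1
  x=-2.629: |R|=1.59643 >1
  x=-2.617: |R|=1.57905 >1
So |R|<1 on (-2.1429, 0).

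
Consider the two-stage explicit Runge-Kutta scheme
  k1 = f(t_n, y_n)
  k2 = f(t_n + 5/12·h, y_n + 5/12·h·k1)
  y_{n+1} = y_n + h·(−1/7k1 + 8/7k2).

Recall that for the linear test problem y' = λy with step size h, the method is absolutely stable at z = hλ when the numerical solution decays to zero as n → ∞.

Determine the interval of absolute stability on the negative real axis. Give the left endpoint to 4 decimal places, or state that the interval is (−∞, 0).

With y'=λy (z=hλ):
  k1=λy_n ⇒ h·k1=z·y_n;  k2=λ(1+5/12z)y_n ⇒ h·k2=z(1+5/12z)y_n
  y_{n+1}/y_n = 1 − 1/7z + 8/7z(1+5/12z) = 1 + z + 10/21z²
  Hence R(z) = 1 + z + 10/21z².

Need |R(x)|<1, x<0.
x=-0.61: |R|=0.5672
R=1: x+10/21x²=0 ⇒ x=−21/10=-2.1000; min R=1−1/(4·10/21)=0.4750>−1
Confirm numerically:
  x=-1.740: |R|=0.70171 <1
  x=-1.735: |R|=0.69844 <1
  x=-1.376: |R|=0.52561 <1
  x=-1.146: |R|=0.47939 <1
  x=-2.700: |R|=1.77143 >1
  x=-2.653: |R|=1.69862 >1
  x=-2.396: |R|=1.33772 >1
Interval (-2.1000, 0).

(-2.1000, 0).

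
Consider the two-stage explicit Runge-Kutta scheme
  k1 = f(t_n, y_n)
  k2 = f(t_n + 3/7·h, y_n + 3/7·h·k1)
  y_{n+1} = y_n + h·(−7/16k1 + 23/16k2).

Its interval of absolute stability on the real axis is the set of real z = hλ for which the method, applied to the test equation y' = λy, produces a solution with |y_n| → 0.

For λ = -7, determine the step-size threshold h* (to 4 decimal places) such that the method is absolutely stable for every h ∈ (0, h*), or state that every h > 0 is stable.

On y'=λy, z=hλ:
  k1=λy_n ⇒ h·k1=z·y_n;  k2=λ(1+3/7z)y_n ⇒ h·k2=z(1+3/7z)y_n
  y_{n+1}/y_n = 1 − 7/16z + 23/16z(1+3/7z) = 1 + z + 69/112z²
  ⇒ R(z) = 1 + z + 69/112z².

Need |R(x)|<1, x<0.
x=-0.65: |R|=0.6103
R=1: x+69/112x²=0 ⇒ x=−112/69=-1.6232; min R=1−1/(4·69/112)=0.5942>−1
Confirm numerically:
  x=-1.581: |R|=0.95891 <1
  x=-1.267: |R|=0.72197 <1
  x=-1.172: |R|=0.67423 <1
  x=-2.188: |R|=1.76135 >1
  x=-2.179: |R|=1.74613 >1
Stable set (-1.6232, 0).

(-1.6232,0); λ=-7 ⇒ h* = (112/69)/7 = 0.2319.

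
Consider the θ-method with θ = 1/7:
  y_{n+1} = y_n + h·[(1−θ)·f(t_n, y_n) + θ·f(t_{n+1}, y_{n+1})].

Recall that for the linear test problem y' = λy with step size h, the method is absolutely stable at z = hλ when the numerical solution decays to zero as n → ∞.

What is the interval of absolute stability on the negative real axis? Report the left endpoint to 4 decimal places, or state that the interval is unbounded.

z∈(-2.8000,0).

With y'=λy (z=hλ):
  y_{n+1} = y_n + z·[6/7·y_n + 1/7·y_{n+1}] ⇒ (1 − 1/7z)y_{n+1} = (1 + 6/7z)y_n
  Hence R(z) = (1 + 6/7z)/(1 − 1/7z).

Boundary: |R(x)|=1, x<0.
x=-1.46: |R|=0.2080
R=−1: 1+6/7x = −1+1/7x ⇒ -5/7x=2 ⇒ x=2/(-5/7)=-2.8000
Confirm numerically:
  x=-1.578: |R|=0.28771 <1
  x=-1.392: |R|=0.16111 <1
  x=-1.135: |R|=0.02336 <1
  x=-3.233: |R|=1.21157 >1
  x=-3.098: |R|=1.14755 >1
So |R|<1 on (-2.8000, 0).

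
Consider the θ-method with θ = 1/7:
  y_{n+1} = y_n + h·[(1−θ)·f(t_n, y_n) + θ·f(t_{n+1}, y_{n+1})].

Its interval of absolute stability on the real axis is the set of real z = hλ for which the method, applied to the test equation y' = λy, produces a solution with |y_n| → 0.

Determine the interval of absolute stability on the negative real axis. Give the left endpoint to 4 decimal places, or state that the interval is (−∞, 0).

(-2.8000, 0).

Test eqn y'=λy, z=hλ:
  y_{n+1} = y_n + z·[6/7·y_n + 1/7·y_{n+1}] ⇒ (1 − 1/7z)y_{n+1} = (1 + 6/7z)y_n
  R(z) = (1 + 6/7z)/(1 − 1/7z).

Solve |R(x)|<1 on ℝ⁻.
x=-0.7: |R|=0.3636
R=−1: 1+6/7x = −1+1/7x ⇒ -5/7x=2 ⇒ x=2/(-5/7)=-2.8000
Confirm numerically:
  x=-2.433: |R|=0.80547 <1
  x=-1.337: |R|=0.12259 <1
  x=-1.334: |R|=0.12047 <1
  x=-3.026: |R|=1.11271 >1
  x=-2.924: |R|=1.06247 >1
Stable set (-2.8000, 0).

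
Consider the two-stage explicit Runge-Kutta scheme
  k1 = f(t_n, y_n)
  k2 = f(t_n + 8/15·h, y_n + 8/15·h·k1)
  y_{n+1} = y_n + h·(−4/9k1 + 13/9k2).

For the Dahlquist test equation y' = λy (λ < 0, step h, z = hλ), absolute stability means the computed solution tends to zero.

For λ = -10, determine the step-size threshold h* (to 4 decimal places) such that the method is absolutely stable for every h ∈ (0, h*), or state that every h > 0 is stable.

(-1.2981,0); λ=-10 ⇒ h* = (135/104)/10 = 0.1298.

Test eqn y'=λy, z=hλ:
  k1=λy_n ⇒ h·k1=z·y_n;  k2=λ(1+8/15z)y_n ⇒ h·k2=z(1+8/15z)y_n
  y_{n+1}/y_n = 1 − 4/9z + 13/9z(1+8/15z) = 1 + z + 104/135z²
  R(z) = 1 + z + 104/135z².

Solve |R(x)|<1 on ℝ⁻.
x=-1.41: |R|=1.1216
R=1: x+104/135x²=0 ⇒ x=−135/104=-1.2981; min R=1−1/(4·104/135)=0.6755>−1
Confirm numerically:
  x=-1.016: |R|=0.77922 <1
  x=-0.842: |R|=0.70416 <1
  x=-0.729: |R|=0.68041 <1
  x=-0.571: |R|=0.68017 <1
  x=-1.561: |R|=1.31618 >1
  x=-1.549: |R|=1.29943 >1
  x=-1.379: |R|=1.08597 >1
So |R|<1 on (-1.2981, 0).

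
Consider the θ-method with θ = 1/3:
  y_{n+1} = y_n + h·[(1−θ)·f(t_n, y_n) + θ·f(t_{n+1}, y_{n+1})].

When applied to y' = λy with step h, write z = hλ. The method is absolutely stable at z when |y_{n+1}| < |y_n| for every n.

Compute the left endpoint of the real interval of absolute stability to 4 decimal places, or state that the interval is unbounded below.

left endpoint -6.0000.

On y'=λy, z=hλ:
  y_{n+1} = y_n + z·[2/3·y_n + 1/3·y_{n+1}] ⇒ (1 − 1/3z)y_{n+1} = (1 + 2/3z)y_n
  so R(z) = (1 + 2/3z)/(1 − 1/3z).

Boundary: |R(x)|=1, x<0.
x=-0.85: |R|=0.3377
R=−1: 1+2/3x = −1+1/3x ⇒ -1/3x=2 ⇒ x=2/(-1/3)=-6.0000
Confirm numerically:
  x=-4.799: |R|=0.84601 <1
  x=-3.893: |R|=0.69433 <1
  x=-3.869: |R|=0.68977 <1
  x=-2.854: |R|=0.46259 <1
  x=-6.550: |R|=1.05759 >1
  x=-6.020: |R|=1.00222 >1
So |R|<1 on (-6.0000, 0).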